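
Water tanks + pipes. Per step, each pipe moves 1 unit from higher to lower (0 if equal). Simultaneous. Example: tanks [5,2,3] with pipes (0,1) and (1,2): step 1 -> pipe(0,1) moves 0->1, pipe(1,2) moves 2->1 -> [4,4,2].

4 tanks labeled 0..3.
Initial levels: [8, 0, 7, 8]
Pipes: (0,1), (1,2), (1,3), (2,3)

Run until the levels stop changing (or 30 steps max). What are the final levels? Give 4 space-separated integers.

Step 1: flows [0->1,2->1,3->1,3->2] -> levels [7 3 7 6]
Step 2: flows [0->1,2->1,3->1,2->3] -> levels [6 6 5 6]
Step 3: flows [0=1,1->2,1=3,3->2] -> levels [6 5 7 5]
Step 4: flows [0->1,2->1,1=3,2->3] -> levels [5 7 5 6]
Step 5: flows [1->0,1->2,1->3,3->2] -> levels [6 4 7 6]
Step 6: flows [0->1,2->1,3->1,2->3] -> levels [5 7 5 6]
  -> period-2 cycle: step 6 state = step 4 state; never stabilizes
  -> state at step 30: (30-4) mod 2 = 0, same as step 4 -> [5 7 5 6]

Answer: 5 7 5 6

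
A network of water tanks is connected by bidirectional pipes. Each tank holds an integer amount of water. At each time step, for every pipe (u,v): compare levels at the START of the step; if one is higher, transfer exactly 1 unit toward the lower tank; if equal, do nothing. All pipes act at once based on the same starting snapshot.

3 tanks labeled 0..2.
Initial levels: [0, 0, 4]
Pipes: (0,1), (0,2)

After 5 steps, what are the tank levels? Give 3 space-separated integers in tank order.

Answer: 2 1 1

Derivation:
Step 1: flows [0=1,2->0] -> levels [1 0 3]
Step 2: flows [0->1,2->0] -> levels [1 1 2]
Step 3: flows [0=1,2->0] -> levels [2 1 1]
Step 4: flows [0->1,0->2] -> levels [0 2 2]
Step 5: flows [1->0,2->0] -> levels [2 1 1]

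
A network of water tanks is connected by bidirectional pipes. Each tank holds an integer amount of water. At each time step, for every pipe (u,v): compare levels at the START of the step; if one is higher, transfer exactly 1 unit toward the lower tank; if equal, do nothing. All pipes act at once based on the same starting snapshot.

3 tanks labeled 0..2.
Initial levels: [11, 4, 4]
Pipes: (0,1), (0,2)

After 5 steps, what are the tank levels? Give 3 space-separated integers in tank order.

Step 1: flows [0->1,0->2] -> levels [9 5 5]
Step 2: flows [0->1,0->2] -> levels [7 6 6]
Step 3: flows [0->1,0->2] -> levels [5 7 7]
Step 4: flows [1->0,2->0] -> levels [7 6 6]
  -> period-2 cycle: step 4 state = step 2 state
  -> state at step 5: (5-2) mod 2 = 1, same as step 3 -> [5 7 7]

Answer: 5 7 7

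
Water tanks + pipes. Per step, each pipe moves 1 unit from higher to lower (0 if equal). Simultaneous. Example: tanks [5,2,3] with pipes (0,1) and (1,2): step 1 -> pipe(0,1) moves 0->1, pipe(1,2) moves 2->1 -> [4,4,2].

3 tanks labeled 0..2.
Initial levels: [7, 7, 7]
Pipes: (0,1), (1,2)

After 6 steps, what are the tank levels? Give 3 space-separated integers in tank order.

Step 1: flows [0=1,1=2] -> levels [7 7 7]
  -> stable; steps 2..6 unchanged -> [7 7 7]

Answer: 7 7 7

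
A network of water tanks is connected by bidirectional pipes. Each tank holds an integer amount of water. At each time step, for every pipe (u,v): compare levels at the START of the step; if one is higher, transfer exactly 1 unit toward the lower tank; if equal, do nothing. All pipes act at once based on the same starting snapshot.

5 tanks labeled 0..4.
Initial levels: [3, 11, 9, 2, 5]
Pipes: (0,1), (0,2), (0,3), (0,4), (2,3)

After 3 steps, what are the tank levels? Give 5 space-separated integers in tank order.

Answer: 7 8 6 4 5

Derivation:
Step 1: flows [1->0,2->0,0->3,4->0,2->3] -> levels [5 10 7 4 4]
Step 2: flows [1->0,2->0,0->3,0->4,2->3] -> levels [5 9 5 6 5]
Step 3: flows [1->0,0=2,3->0,0=4,3->2] -> levels [7 8 6 4 5]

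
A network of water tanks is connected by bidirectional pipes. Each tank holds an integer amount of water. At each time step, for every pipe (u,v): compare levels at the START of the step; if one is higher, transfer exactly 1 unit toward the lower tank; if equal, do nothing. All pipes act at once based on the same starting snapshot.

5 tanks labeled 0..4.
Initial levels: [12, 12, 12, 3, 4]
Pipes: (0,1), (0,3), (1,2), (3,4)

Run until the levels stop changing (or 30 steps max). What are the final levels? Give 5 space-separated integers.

Answer: 9 8 10 7 9

Derivation:
Step 1: flows [0=1,0->3,1=2,4->3] -> levels [11 12 12 5 3]
Step 2: flows [1->0,0->3,1=2,3->4] -> levels [11 11 12 5 4]
Step 3: flows [0=1,0->3,2->1,3->4] -> levels [10 12 11 5 5]
Step 4: flows [1->0,0->3,1->2,3=4] -> levels [10 10 12 6 5]
Step 5: flows [0=1,0->3,2->1,3->4] -> levels [9 11 11 6 6]
Step 6: flows [1->0,0->3,1=2,3=4] -> levels [9 10 11 7 6]
Step 7: flows [1->0,0->3,2->1,3->4] -> levels [9 10 10 7 7]
Step 8: flows [1->0,0->3,1=2,3=4] -> levels [9 9 10 8 7]
Step 9: flows [0=1,0->3,2->1,3->4] -> levels [8 10 9 8 8]
Step 10: flows [1->0,0=3,1->2,3=4] -> levels [9 8 10 8 8]
Step 11: flows [0->1,0->3,2->1,3=4] -> levels [7 10 9 9 8]
Step 12: flows [1->0,3->0,1->2,3->4] -> levels [9 8 10 7 9]
Step 13: flows [0->1,0->3,2->1,4->3] -> levels [7 10 9 9 8]
  -> period-2 cycle: step 13 state = step 11 state; never stabilizes
  -> state at step 30: (30-11) mod 2 = 1, same as step 12 -> [9 8 10 7 9]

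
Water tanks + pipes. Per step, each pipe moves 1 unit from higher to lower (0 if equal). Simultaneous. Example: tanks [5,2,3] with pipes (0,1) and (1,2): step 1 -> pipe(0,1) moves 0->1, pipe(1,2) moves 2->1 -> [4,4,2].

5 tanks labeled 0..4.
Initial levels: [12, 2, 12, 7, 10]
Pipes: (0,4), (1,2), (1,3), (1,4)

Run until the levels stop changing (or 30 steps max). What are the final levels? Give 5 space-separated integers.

Step 1: flows [0->4,2->1,3->1,4->1] -> levels [11 5 11 6 10]
Step 2: flows [0->4,2->1,3->1,4->1] -> levels [10 8 10 5 10]
Step 3: flows [0=4,2->1,1->3,4->1] -> levels [10 9 9 6 9]
Step 4: flows [0->4,1=2,1->3,1=4] -> levels [9 8 9 7 10]
Step 5: flows [4->0,2->1,1->3,4->1] -> levels [10 9 8 8 8]
Step 6: flows [0->4,1->2,1->3,1->4] -> levels [9 6 9 9 10]
Step 7: flows [4->0,2->1,3->1,4->1] -> levels [10 9 8 8 8]
  -> period-2 cycle: step 7 state = step 5 state; never stabilizes
  -> state at step 30: (30-5) mod 2 = 1, same as step 6 -> [9 6 9 9 10]

Answer: 9 6 9 9 10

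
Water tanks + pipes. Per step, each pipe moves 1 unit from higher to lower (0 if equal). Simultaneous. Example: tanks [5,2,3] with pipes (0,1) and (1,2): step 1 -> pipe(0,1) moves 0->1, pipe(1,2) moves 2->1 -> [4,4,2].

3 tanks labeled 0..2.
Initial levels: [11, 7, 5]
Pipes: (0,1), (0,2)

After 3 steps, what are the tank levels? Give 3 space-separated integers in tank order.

Answer: 8 8 7

Derivation:
Step 1: flows [0->1,0->2] -> levels [9 8 6]
Step 2: flows [0->1,0->2] -> levels [7 9 7]
Step 3: flows [1->0,0=2] -> levels [8 8 7]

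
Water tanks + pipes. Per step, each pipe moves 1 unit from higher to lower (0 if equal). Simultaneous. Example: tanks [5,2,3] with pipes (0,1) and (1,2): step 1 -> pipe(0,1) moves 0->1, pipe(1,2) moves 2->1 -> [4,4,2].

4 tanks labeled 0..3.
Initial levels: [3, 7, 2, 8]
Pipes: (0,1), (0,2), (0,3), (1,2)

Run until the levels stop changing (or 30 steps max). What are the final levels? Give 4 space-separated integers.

Step 1: flows [1->0,0->2,3->0,1->2] -> levels [4 5 4 7]
Step 2: flows [1->0,0=2,3->0,1->2] -> levels [6 3 5 6]
Step 3: flows [0->1,0->2,0=3,2->1] -> levels [4 5 5 6]
Step 4: flows [1->0,2->0,3->0,1=2] -> levels [7 4 4 5]
Step 5: flows [0->1,0->2,0->3,1=2] -> levels [4 5 5 6]
  -> period-2 cycle: step 5 state = step 3 state; never stabilizes
  -> state at step 30: (30-3) mod 2 = 1, same as step 4 -> [7 4 4 5]

Answer: 7 4 4 5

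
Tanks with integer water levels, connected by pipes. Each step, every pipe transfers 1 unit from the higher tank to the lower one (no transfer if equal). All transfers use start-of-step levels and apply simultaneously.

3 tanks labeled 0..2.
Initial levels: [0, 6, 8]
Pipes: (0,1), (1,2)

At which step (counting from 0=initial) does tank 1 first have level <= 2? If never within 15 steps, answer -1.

Step 1: flows [1->0,2->1] -> levels [1 6 7]
Step 2: flows [1->0,2->1] -> levels [2 6 6]
Step 3: flows [1->0,1=2] -> levels [3 5 6]
Step 4: flows [1->0,2->1] -> levels [4 5 5]
Step 5: flows [1->0,1=2] -> levels [5 4 5]
Step 6: flows [0->1,2->1] -> levels [4 6 4]
Step 7: flows [1->0,1->2] -> levels [5 4 5]
  -> period-2 cycle (repeats step 5); tank 1 never drops to <=2
Tank 1 never reaches <=2 within 15 steps

Answer: -1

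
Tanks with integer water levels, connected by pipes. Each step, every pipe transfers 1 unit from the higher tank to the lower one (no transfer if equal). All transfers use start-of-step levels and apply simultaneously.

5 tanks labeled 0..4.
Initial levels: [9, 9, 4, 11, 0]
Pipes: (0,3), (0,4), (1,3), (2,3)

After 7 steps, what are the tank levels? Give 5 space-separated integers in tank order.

Step 1: flows [3->0,0->4,3->1,3->2] -> levels [9 10 5 8 1]
Step 2: flows [0->3,0->4,1->3,3->2] -> levels [7 9 6 9 2]
Step 3: flows [3->0,0->4,1=3,3->2] -> levels [7 9 7 7 3]
Step 4: flows [0=3,0->4,1->3,2=3] -> levels [6 8 7 8 4]
Step 5: flows [3->0,0->4,1=3,3->2] -> levels [6 8 8 6 5]
Step 6: flows [0=3,0->4,1->3,2->3] -> levels [5 7 7 8 6]
Step 7: flows [3->0,4->0,3->1,3->2] -> levels [7 8 8 5 5]

Answer: 7 8 8 5 5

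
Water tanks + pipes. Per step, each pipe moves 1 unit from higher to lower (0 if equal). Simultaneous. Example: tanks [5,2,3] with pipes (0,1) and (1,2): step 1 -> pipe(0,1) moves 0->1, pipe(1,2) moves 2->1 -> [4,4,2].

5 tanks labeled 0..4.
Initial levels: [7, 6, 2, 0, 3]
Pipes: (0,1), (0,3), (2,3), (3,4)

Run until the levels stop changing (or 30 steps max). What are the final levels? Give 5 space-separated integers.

Answer: 5 3 4 2 4

Derivation:
Step 1: flows [0->1,0->3,2->3,4->3] -> levels [5 7 1 3 2]
Step 2: flows [1->0,0->3,3->2,3->4] -> levels [5 6 2 2 3]
Step 3: flows [1->0,0->3,2=3,4->3] -> levels [5 5 2 4 2]
Step 4: flows [0=1,0->3,3->2,3->4] -> levels [4 5 3 3 3]
Step 5: flows [1->0,0->3,2=3,3=4] -> levels [4 4 3 4 3]
Step 6: flows [0=1,0=3,3->2,3->4] -> levels [4 4 4 2 4]
Step 7: flows [0=1,0->3,2->3,4->3] -> levels [3 4 3 5 3]
Step 8: flows [1->0,3->0,3->2,3->4] -> levels [5 3 4 2 4]
Step 9: flows [0->1,0->3,2->3,4->3] -> levels [3 4 3 5 3]
  -> period-2 cycle: step 9 state = step 7 state; never stabilizes
  -> state at step 30: (30-7) mod 2 = 1, same as step 8 -> [5 3 4 2 4]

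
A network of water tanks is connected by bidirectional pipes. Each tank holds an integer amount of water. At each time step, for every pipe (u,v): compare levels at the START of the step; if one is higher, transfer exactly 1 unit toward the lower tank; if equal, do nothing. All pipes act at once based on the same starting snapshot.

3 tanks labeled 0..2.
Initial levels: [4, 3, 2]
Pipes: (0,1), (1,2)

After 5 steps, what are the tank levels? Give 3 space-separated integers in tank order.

Step 1: flows [0->1,1->2] -> levels [3 3 3]
Step 2: flows [0=1,1=2] -> levels [3 3 3]
  -> stable; steps 3..5 unchanged -> [3 3 3]

Answer: 3 3 3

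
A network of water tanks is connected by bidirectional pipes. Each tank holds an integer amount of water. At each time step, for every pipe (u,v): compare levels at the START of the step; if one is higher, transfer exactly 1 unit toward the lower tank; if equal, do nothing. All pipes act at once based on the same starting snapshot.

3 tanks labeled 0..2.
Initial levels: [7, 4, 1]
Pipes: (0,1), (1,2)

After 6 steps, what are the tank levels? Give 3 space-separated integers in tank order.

Step 1: flows [0->1,1->2] -> levels [6 4 2]
Step 2: flows [0->1,1->2] -> levels [5 4 3]
Step 3: flows [0->1,1->2] -> levels [4 4 4]
Step 4: flows [0=1,1=2] -> levels [4 4 4]
  -> stable; steps 5..6 unchanged -> [4 4 4]

Answer: 4 4 4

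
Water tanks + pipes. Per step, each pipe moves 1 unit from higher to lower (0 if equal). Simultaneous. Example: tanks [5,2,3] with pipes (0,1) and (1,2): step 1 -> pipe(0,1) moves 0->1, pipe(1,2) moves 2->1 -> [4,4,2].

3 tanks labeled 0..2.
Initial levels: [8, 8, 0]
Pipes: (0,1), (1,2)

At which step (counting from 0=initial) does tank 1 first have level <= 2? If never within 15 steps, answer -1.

Step 1: flows [0=1,1->2] -> levels [8 7 1]
Step 2: flows [0->1,1->2] -> levels [7 7 2]
Step 3: flows [0=1,1->2] -> levels [7 6 3]
Step 4: flows [0->1,1->2] -> levels [6 6 4]
Step 5: flows [0=1,1->2] -> levels [6 5 5]
Step 6: flows [0->1,1=2] -> levels [5 6 5]
Step 7: flows [1->0,1->2] -> levels [6 4 6]
Step 8: flows [0->1,2->1] -> levels [5 6 5]
  -> period-2 cycle (repeats step 6); tank 1 never drops to <=2
Tank 1 never reaches <=2 within 15 steps

Answer: -1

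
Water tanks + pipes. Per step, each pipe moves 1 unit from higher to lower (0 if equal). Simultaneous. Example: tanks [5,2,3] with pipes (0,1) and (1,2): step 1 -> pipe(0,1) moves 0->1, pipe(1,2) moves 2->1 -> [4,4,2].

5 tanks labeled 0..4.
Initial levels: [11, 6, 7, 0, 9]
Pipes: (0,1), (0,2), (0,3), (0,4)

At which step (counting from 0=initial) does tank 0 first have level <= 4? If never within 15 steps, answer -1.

Step 1: flows [0->1,0->2,0->3,0->4] -> levels [7 7 8 1 10]
Step 2: flows [0=1,2->0,0->3,4->0] -> levels [8 7 7 2 9]
Step 3: flows [0->1,0->2,0->3,4->0] -> levels [6 8 8 3 8]
Step 4: flows [1->0,2->0,0->3,4->0] -> levels [8 7 7 4 7]
Step 5: flows [0->1,0->2,0->3,0->4] -> levels [4 8 8 5 8]
Tank 0 first reaches <=4 at step 5

Answer: 5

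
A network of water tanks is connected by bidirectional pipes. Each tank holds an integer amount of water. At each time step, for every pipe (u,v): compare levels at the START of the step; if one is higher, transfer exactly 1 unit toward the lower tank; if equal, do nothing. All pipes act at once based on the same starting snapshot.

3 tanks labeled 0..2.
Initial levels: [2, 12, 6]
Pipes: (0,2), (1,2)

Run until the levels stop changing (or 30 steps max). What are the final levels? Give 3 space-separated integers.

Step 1: flows [2->0,1->2] -> levels [3 11 6]
Step 2: flows [2->0,1->2] -> levels [4 10 6]
Step 3: flows [2->0,1->2] -> levels [5 9 6]
Step 4: flows [2->0,1->2] -> levels [6 8 6]
Step 5: flows [0=2,1->2] -> levels [6 7 7]
Step 6: flows [2->0,1=2] -> levels [7 7 6]
Step 7: flows [0->2,1->2] -> levels [6 6 8]
Step 8: flows [2->0,2->1] -> levels [7 7 6]
  -> period-2 cycle: step 8 state = step 6 state; never stabilizes
  -> state at step 30: (30-6) mod 2 = 0, same as step 6 -> [7 7 6]

Answer: 7 7 6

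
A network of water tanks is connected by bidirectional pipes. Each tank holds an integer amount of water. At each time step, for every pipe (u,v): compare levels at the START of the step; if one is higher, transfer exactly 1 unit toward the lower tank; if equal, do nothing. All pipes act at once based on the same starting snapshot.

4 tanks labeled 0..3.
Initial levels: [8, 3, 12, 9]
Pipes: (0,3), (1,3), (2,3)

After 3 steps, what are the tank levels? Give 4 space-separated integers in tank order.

Answer: 9 6 9 8

Derivation:
Step 1: flows [3->0,3->1,2->3] -> levels [9 4 11 8]
Step 2: flows [0->3,3->1,2->3] -> levels [8 5 10 9]
Step 3: flows [3->0,3->1,2->3] -> levels [9 6 9 8]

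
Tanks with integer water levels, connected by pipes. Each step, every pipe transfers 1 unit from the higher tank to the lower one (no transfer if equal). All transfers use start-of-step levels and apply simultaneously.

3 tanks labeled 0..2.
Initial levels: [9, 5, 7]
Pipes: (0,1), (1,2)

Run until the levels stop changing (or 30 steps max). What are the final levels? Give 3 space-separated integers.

Answer: 7 7 7

Derivation:
Step 1: flows [0->1,2->1] -> levels [8 7 6]
Step 2: flows [0->1,1->2] -> levels [7 7 7]
Step 3: flows [0=1,1=2] -> levels [7 7 7]
  -> stable (no change)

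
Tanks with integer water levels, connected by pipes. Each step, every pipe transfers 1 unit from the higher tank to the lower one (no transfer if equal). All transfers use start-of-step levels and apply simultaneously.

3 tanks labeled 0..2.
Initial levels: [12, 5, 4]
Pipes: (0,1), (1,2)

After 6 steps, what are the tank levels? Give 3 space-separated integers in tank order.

Step 1: flows [0->1,1->2] -> levels [11 5 5]
Step 2: flows [0->1,1=2] -> levels [10 6 5]
Step 3: flows [0->1,1->2] -> levels [9 6 6]
Step 4: flows [0->1,1=2] -> levels [8 7 6]
Step 5: flows [0->1,1->2] -> levels [7 7 7]
Step 6: flows [0=1,1=2] -> levels [7 7 7]

Answer: 7 7 7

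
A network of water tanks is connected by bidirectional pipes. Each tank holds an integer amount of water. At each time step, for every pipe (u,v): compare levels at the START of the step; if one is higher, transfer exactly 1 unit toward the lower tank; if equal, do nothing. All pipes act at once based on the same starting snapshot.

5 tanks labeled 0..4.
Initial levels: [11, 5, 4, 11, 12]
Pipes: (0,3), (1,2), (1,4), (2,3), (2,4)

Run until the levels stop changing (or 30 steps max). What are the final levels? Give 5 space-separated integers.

Step 1: flows [0=3,1->2,4->1,3->2,4->2] -> levels [11 5 7 10 10]
Step 2: flows [0->3,2->1,4->1,3->2,4->2] -> levels [10 7 8 10 8]
Step 3: flows [0=3,2->1,4->1,3->2,2=4] -> levels [10 9 8 9 7]
Step 4: flows [0->3,1->2,1->4,3->2,2->4] -> levels [9 7 9 9 9]
Step 5: flows [0=3,2->1,4->1,2=3,2=4] -> levels [9 9 8 9 8]
Step 6: flows [0=3,1->2,1->4,3->2,2=4] -> levels [9 7 10 8 9]
Step 7: flows [0->3,2->1,4->1,2->3,2->4] -> levels [8 9 7 10 9]
Step 8: flows [3->0,1->2,1=4,3->2,4->2] -> levels [9 8 10 8 8]
Step 9: flows [0->3,2->1,1=4,2->3,2->4] -> levels [8 9 7 10 9]
  -> period-2 cycle: step 9 state = step 7 state; never stabilizes
  -> state at step 30: (30-7) mod 2 = 1, same as step 8 -> [9 8 10 8 8]

Answer: 9 8 10 8 8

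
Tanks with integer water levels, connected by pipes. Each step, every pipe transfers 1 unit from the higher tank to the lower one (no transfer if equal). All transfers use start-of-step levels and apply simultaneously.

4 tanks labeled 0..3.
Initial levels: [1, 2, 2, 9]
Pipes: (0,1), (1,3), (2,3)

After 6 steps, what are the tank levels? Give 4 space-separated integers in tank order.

Answer: 4 2 3 5

Derivation:
Step 1: flows [1->0,3->1,3->2] -> levels [2 2 3 7]
Step 2: flows [0=1,3->1,3->2] -> levels [2 3 4 5]
Step 3: flows [1->0,3->1,3->2] -> levels [3 3 5 3]
Step 4: flows [0=1,1=3,2->3] -> levels [3 3 4 4]
Step 5: flows [0=1,3->1,2=3] -> levels [3 4 4 3]
Step 6: flows [1->0,1->3,2->3] -> levels [4 2 3 5]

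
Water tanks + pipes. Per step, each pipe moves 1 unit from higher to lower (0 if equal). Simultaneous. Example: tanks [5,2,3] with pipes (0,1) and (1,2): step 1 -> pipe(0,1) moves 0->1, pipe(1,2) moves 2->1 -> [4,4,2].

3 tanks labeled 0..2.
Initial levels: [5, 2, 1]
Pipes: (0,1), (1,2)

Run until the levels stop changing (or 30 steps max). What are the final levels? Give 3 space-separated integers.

Answer: 2 4 2

Derivation:
Step 1: flows [0->1,1->2] -> levels [4 2 2]
Step 2: flows [0->1,1=2] -> levels [3 3 2]
Step 3: flows [0=1,1->2] -> levels [3 2 3]
Step 4: flows [0->1,2->1] -> levels [2 4 2]
Step 5: flows [1->0,1->2] -> levels [3 2 3]
  -> period-2 cycle: step 5 state = step 3 state; never stabilizes
  -> state at step 30: (30-3) mod 2 = 1, same as step 4 -> [2 4 2]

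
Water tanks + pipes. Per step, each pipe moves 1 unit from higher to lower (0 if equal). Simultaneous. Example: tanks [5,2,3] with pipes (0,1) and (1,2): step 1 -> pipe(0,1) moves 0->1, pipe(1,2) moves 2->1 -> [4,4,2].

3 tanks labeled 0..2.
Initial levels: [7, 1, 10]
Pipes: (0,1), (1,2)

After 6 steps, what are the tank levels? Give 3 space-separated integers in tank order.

Answer: 6 6 6

Derivation:
Step 1: flows [0->1,2->1] -> levels [6 3 9]
Step 2: flows [0->1,2->1] -> levels [5 5 8]
Step 3: flows [0=1,2->1] -> levels [5 6 7]
Step 4: flows [1->0,2->1] -> levels [6 6 6]
Step 5: flows [0=1,1=2] -> levels [6 6 6]
  -> stable; steps 6..6 unchanged -> [6 6 6]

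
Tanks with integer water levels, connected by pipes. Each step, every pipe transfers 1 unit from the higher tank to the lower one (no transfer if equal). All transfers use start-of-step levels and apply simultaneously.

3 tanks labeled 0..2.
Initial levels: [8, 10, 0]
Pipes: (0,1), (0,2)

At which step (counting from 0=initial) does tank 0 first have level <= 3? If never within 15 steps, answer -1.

Step 1: flows [1->0,0->2] -> levels [8 9 1]
Step 2: flows [1->0,0->2] -> levels [8 8 2]
Step 3: flows [0=1,0->2] -> levels [7 8 3]
Step 4: flows [1->0,0->2] -> levels [7 7 4]
Step 5: flows [0=1,0->2] -> levels [6 7 5]
Step 6: flows [1->0,0->2] -> levels [6 6 6]
Step 7: flows [0=1,0=2] -> levels [6 6 6]
  -> stable; tank 0 stays at 6 > 3
Tank 0 never reaches <=3 within 15 steps

Answer: -1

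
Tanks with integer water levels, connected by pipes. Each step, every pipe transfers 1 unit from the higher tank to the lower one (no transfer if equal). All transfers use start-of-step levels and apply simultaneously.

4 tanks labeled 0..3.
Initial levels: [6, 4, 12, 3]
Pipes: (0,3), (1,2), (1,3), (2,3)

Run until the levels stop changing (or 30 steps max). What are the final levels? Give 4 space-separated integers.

Step 1: flows [0->3,2->1,1->3,2->3] -> levels [5 4 10 6]
Step 2: flows [3->0,2->1,3->1,2->3] -> levels [6 6 8 5]
Step 3: flows [0->3,2->1,1->3,2->3] -> levels [5 6 6 8]
Step 4: flows [3->0,1=2,3->1,3->2] -> levels [6 7 7 5]
Step 5: flows [0->3,1=2,1->3,2->3] -> levels [5 6 6 8]
  -> period-2 cycle: step 5 state = step 3 state; never stabilizes
  -> state at step 30: (30-3) mod 2 = 1, same as step 4 -> [6 7 7 5]

Answer: 6 7 7 5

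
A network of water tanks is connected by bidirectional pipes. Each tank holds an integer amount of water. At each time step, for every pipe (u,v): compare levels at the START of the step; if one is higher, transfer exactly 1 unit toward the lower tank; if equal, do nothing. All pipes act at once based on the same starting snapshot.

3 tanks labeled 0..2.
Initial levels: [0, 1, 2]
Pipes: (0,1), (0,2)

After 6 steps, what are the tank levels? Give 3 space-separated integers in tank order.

Answer: 0 1 2

Derivation:
Step 1: flows [1->0,2->0] -> levels [2 0 1]
Step 2: flows [0->1,0->2] -> levels [0 1 2]
  -> period-2 cycle: step 2 state = step 0 state
  -> state at step 6: (6-0) mod 2 = 0, same as step 0 -> [0 1 2]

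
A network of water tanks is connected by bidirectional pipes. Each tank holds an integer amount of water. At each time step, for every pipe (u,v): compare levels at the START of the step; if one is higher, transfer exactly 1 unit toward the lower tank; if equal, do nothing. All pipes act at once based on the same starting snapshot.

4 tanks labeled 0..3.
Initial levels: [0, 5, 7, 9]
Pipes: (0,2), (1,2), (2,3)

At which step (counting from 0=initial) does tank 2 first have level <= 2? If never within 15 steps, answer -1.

Step 1: flows [2->0,2->1,3->2] -> levels [1 6 6 8]
Step 2: flows [2->0,1=2,3->2] -> levels [2 6 6 7]
Step 3: flows [2->0,1=2,3->2] -> levels [3 6 6 6]
Step 4: flows [2->0,1=2,2=3] -> levels [4 6 5 6]
Step 5: flows [2->0,1->2,3->2] -> levels [5 5 6 5]
Step 6: flows [2->0,2->1,2->3] -> levels [6 6 3 6]
Step 7: flows [0->2,1->2,3->2] -> levels [5 5 6 5]
  -> period-2 cycle (repeats step 5); tank 2 never drops to <=2
Tank 2 never reaches <=2 within 15 steps

Answer: -1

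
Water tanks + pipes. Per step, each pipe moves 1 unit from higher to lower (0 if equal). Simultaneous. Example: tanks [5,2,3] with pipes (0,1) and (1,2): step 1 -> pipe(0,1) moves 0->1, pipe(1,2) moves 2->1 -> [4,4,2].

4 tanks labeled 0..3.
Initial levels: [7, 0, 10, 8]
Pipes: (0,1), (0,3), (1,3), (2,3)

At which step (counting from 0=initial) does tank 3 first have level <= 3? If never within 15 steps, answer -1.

Answer: -1

Derivation:
Step 1: flows [0->1,3->0,3->1,2->3] -> levels [7 2 9 7]
Step 2: flows [0->1,0=3,3->1,2->3] -> levels [6 4 8 7]
Step 3: flows [0->1,3->0,3->1,2->3] -> levels [6 6 7 6]
Step 4: flows [0=1,0=3,1=3,2->3] -> levels [6 6 6 7]
Step 5: flows [0=1,3->0,3->1,3->2] -> levels [7 7 7 4]
Step 6: flows [0=1,0->3,1->3,2->3] -> levels [6 6 6 7]
  -> period-2 cycle (repeats step 4); tank 3 never drops to <=3
Tank 3 never reaches <=3 within 15 steps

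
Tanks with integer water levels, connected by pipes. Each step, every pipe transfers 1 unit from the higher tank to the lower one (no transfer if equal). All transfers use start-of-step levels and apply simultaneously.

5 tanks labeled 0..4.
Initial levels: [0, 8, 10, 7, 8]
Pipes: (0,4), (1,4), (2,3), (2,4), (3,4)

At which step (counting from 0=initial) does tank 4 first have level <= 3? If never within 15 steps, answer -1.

Answer: -1

Derivation:
Step 1: flows [4->0,1=4,2->3,2->4,4->3] -> levels [1 8 8 9 7]
Step 2: flows [4->0,1->4,3->2,2->4,3->4] -> levels [2 7 8 7 9]
Step 3: flows [4->0,4->1,2->3,4->2,4->3] -> levels [3 8 8 9 5]
Step 4: flows [4->0,1->4,3->2,2->4,3->4] -> levels [4 7 8 7 7]
Step 5: flows [4->0,1=4,2->3,2->4,3=4] -> levels [5 7 6 8 7]
Step 6: flows [4->0,1=4,3->2,4->2,3->4] -> levels [6 7 8 6 6]
Step 7: flows [0=4,1->4,2->3,2->4,3=4] -> levels [6 6 6 7 8]
Step 8: flows [4->0,4->1,3->2,4->2,4->3] -> levels [7 7 8 7 4]
Step 9: flows [0->4,1->4,2->3,2->4,3->4] -> levels [6 6 6 7 8]
  -> period-2 cycle (repeats step 7); tank 4 never drops to <=3
Tank 4 never reaches <=3 within 15 steps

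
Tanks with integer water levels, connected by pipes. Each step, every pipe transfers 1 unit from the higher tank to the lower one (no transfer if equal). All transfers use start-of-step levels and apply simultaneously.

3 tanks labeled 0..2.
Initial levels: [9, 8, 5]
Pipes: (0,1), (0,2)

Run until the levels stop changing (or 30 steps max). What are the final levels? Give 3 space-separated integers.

Answer: 6 8 8

Derivation:
Step 1: flows [0->1,0->2] -> levels [7 9 6]
Step 2: flows [1->0,0->2] -> levels [7 8 7]
Step 3: flows [1->0,0=2] -> levels [8 7 7]
Step 4: flows [0->1,0->2] -> levels [6 8 8]
Step 5: flows [1->0,2->0] -> levels [8 7 7]
  -> period-2 cycle: step 5 state = step 3 state; never stabilizes
  -> state at step 30: (30-3) mod 2 = 1, same as step 4 -> [6 8 8]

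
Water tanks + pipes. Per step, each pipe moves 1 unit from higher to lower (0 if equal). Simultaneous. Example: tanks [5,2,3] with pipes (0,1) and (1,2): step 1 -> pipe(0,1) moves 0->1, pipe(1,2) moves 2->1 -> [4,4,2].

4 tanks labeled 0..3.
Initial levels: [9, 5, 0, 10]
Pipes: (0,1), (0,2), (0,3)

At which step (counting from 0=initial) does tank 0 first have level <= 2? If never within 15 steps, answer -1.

Answer: -1

Derivation:
Step 1: flows [0->1,0->2,3->0] -> levels [8 6 1 9]
Step 2: flows [0->1,0->2,3->0] -> levels [7 7 2 8]
Step 3: flows [0=1,0->2,3->0] -> levels [7 7 3 7]
Step 4: flows [0=1,0->2,0=3] -> levels [6 7 4 7]
Step 5: flows [1->0,0->2,3->0] -> levels [7 6 5 6]
Step 6: flows [0->1,0->2,0->3] -> levels [4 7 6 7]
Step 7: flows [1->0,2->0,3->0] -> levels [7 6 5 6]
  -> period-2 cycle (repeats step 5); tank 0 never drops to <=2
Tank 0 never reaches <=2 within 15 steps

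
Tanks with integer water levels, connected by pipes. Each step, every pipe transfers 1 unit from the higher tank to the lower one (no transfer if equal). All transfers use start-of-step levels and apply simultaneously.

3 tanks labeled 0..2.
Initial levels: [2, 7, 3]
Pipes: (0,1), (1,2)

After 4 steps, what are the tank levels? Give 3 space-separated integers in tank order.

Step 1: flows [1->0,1->2] -> levels [3 5 4]
Step 2: flows [1->0,1->2] -> levels [4 3 5]
Step 3: flows [0->1,2->1] -> levels [3 5 4]
  -> period-2 cycle: step 3 state = step 1 state
  -> state at step 4: (4-1) mod 2 = 1, same as step 2 -> [4 3 5]

Answer: 4 3 5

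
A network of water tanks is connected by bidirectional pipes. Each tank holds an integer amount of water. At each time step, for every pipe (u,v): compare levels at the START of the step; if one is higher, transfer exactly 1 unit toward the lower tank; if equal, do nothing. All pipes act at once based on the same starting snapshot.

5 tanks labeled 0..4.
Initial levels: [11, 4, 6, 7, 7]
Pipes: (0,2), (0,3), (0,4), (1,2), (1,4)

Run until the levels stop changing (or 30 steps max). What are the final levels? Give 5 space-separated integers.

Step 1: flows [0->2,0->3,0->4,2->1,4->1] -> levels [8 6 6 8 7]
Step 2: flows [0->2,0=3,0->4,1=2,4->1] -> levels [6 7 7 8 7]
Step 3: flows [2->0,3->0,4->0,1=2,1=4] -> levels [9 7 6 7 6]
Step 4: flows [0->2,0->3,0->4,1->2,1->4] -> levels [6 5 8 8 8]
Step 5: flows [2->0,3->0,4->0,2->1,4->1] -> levels [9 7 6 7 6]
  -> period-2 cycle: step 5 state = step 3 state; never stabilizes
  -> state at step 30: (30-3) mod 2 = 1, same as step 4 -> [6 5 8 8 8]

Answer: 6 5 8 8 8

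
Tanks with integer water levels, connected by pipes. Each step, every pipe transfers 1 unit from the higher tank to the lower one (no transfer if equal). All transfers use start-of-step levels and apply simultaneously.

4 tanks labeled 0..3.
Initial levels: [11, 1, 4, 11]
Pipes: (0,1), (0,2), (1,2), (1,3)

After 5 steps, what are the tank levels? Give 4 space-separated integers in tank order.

Answer: 6 6 8 7

Derivation:
Step 1: flows [0->1,0->2,2->1,3->1] -> levels [9 4 4 10]
Step 2: flows [0->1,0->2,1=2,3->1] -> levels [7 6 5 9]
Step 3: flows [0->1,0->2,1->2,3->1] -> levels [5 7 7 8]
Step 4: flows [1->0,2->0,1=2,3->1] -> levels [7 7 6 7]
Step 5: flows [0=1,0->2,1->2,1=3] -> levels [6 6 8 7]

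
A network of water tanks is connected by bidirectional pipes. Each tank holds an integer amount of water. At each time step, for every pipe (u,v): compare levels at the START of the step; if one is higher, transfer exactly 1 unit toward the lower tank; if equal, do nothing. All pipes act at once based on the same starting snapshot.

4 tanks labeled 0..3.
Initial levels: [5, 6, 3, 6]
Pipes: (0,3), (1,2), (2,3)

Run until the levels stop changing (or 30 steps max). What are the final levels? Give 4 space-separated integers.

Answer: 5 5 4 6

Derivation:
Step 1: flows [3->0,1->2,3->2] -> levels [6 5 5 4]
Step 2: flows [0->3,1=2,2->3] -> levels [5 5 4 6]
Step 3: flows [3->0,1->2,3->2] -> levels [6 4 6 4]
Step 4: flows [0->3,2->1,2->3] -> levels [5 5 4 6]
  -> period-2 cycle: step 4 state = step 2 state; never stabilizes
  -> state at step 30: (30-2) mod 2 = 0, same as step 2 -> [5 5 4 6]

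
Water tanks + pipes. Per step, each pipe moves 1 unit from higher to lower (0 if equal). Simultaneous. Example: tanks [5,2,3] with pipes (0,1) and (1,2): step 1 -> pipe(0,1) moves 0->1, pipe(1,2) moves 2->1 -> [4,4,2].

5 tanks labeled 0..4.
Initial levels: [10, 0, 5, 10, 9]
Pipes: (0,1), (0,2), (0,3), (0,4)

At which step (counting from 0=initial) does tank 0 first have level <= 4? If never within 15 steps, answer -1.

Step 1: flows [0->1,0->2,0=3,0->4] -> levels [7 1 6 10 10]
Step 2: flows [0->1,0->2,3->0,4->0] -> levels [7 2 7 9 9]
Step 3: flows [0->1,0=2,3->0,4->0] -> levels [8 3 7 8 8]
Step 4: flows [0->1,0->2,0=3,0=4] -> levels [6 4 8 8 8]
Step 5: flows [0->1,2->0,3->0,4->0] -> levels [8 5 7 7 7]
Step 6: flows [0->1,0->2,0->3,0->4] -> levels [4 6 8 8 8]
Tank 0 first reaches <=4 at step 6

Answer: 6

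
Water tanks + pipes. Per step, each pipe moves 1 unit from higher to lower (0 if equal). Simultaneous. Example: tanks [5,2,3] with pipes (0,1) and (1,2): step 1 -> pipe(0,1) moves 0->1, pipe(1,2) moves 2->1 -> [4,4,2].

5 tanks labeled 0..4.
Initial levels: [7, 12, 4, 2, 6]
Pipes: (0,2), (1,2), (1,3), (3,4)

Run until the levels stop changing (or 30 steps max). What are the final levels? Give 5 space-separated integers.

Answer: 7 7 6 5 6

Derivation:
Step 1: flows [0->2,1->2,1->3,4->3] -> levels [6 10 6 4 5]
Step 2: flows [0=2,1->2,1->3,4->3] -> levels [6 8 7 6 4]
Step 3: flows [2->0,1->2,1->3,3->4] -> levels [7 6 7 6 5]
Step 4: flows [0=2,2->1,1=3,3->4] -> levels [7 7 6 5 6]
Step 5: flows [0->2,1->2,1->3,4->3] -> levels [6 5 8 7 5]
Step 6: flows [2->0,2->1,3->1,3->4] -> levels [7 7 6 5 6]
  -> period-2 cycle: step 6 state = step 4 state; never stabilizes
  -> state at step 30: (30-4) mod 2 = 0, same as step 4 -> [7 7 6 5 6]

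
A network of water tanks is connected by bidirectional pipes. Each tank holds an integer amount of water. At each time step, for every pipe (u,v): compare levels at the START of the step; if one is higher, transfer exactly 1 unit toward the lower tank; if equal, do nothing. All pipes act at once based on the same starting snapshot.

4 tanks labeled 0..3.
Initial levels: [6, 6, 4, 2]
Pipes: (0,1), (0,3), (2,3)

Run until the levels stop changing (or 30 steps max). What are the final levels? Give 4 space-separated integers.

Answer: 6 4 5 3

Derivation:
Step 1: flows [0=1,0->3,2->3] -> levels [5 6 3 4]
Step 2: flows [1->0,0->3,3->2] -> levels [5 5 4 4]
Step 3: flows [0=1,0->3,2=3] -> levels [4 5 4 5]
Step 4: flows [1->0,3->0,3->2] -> levels [6 4 5 3]
Step 5: flows [0->1,0->3,2->3] -> levels [4 5 4 5]
  -> period-2 cycle: step 5 state = step 3 state; never stabilizes
  -> state at step 30: (30-3) mod 2 = 1, same as step 4 -> [6 4 5 3]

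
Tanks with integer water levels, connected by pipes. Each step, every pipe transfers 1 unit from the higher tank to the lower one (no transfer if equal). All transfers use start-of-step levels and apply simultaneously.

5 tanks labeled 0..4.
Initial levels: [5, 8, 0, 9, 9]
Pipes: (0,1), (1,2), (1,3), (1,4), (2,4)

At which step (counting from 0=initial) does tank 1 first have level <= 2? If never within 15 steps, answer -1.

Answer: -1

Derivation:
Step 1: flows [1->0,1->2,3->1,4->1,4->2] -> levels [6 8 2 8 7]
Step 2: flows [1->0,1->2,1=3,1->4,4->2] -> levels [7 5 4 8 7]
Step 3: flows [0->1,1->2,3->1,4->1,4->2] -> levels [6 7 6 7 5]
Step 4: flows [1->0,1->2,1=3,1->4,2->4] -> levels [7 4 6 7 7]
Step 5: flows [0->1,2->1,3->1,4->1,4->2] -> levels [6 8 6 6 5]
Step 6: flows [1->0,1->2,1->3,1->4,2->4] -> levels [7 4 6 7 7]
  -> period-2 cycle (repeats step 4); tank 1 never drops to <=2
Tank 1 never reaches <=2 within 15 steps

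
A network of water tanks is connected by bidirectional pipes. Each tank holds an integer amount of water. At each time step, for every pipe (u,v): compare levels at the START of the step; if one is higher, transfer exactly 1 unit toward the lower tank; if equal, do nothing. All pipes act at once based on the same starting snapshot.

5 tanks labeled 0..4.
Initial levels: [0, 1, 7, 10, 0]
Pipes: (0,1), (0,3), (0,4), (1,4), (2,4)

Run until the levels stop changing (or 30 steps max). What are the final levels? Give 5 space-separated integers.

Answer: 2 4 3 4 5

Derivation:
Step 1: flows [1->0,3->0,0=4,1->4,2->4] -> levels [2 -1 6 9 2]
Step 2: flows [0->1,3->0,0=4,4->1,2->4] -> levels [2 1 5 8 2]
Step 3: flows [0->1,3->0,0=4,4->1,2->4] -> levels [2 3 4 7 2]
Step 4: flows [1->0,3->0,0=4,1->4,2->4] -> levels [4 1 3 6 4]
Step 5: flows [0->1,3->0,0=4,4->1,4->2] -> levels [4 3 4 5 2]
Step 6: flows [0->1,3->0,0->4,1->4,2->4] -> levels [3 3 3 4 5]
Step 7: flows [0=1,3->0,4->0,4->1,4->2] -> levels [5 4 4 3 2]
Step 8: flows [0->1,0->3,0->4,1->4,2->4] -> levels [2 4 3 4 5]
Step 9: flows [1->0,3->0,4->0,4->1,4->2] -> levels [5 4 4 3 2]
  -> period-2 cycle: step 9 state = step 7 state; never stabilizes
  -> state at step 30: (30-7) mod 2 = 1, same as step 8 -> [2 4 3 4 5]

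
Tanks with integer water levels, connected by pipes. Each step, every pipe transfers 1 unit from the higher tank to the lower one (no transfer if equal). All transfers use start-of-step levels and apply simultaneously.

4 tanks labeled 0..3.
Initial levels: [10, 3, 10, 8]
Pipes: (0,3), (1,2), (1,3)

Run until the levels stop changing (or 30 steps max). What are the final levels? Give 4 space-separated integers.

Answer: 7 7 8 9

Derivation:
Step 1: flows [0->3,2->1,3->1] -> levels [9 5 9 8]
Step 2: flows [0->3,2->1,3->1] -> levels [8 7 8 8]
Step 3: flows [0=3,2->1,3->1] -> levels [8 9 7 7]
Step 4: flows [0->3,1->2,1->3] -> levels [7 7 8 9]
Step 5: flows [3->0,2->1,3->1] -> levels [8 9 7 7]
  -> period-2 cycle: step 5 state = step 3 state; never stabilizes
  -> state at step 30: (30-3) mod 2 = 1, same as step 4 -> [7 7 8 9]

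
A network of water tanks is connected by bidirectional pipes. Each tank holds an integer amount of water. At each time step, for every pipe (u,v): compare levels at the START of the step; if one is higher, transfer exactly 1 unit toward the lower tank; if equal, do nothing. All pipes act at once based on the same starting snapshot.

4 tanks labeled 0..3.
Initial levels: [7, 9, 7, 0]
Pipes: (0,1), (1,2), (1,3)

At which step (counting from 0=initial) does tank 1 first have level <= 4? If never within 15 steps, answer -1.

Step 1: flows [1->0,1->2,1->3] -> levels [8 6 8 1]
Step 2: flows [0->1,2->1,1->3] -> levels [7 7 7 2]
Step 3: flows [0=1,1=2,1->3] -> levels [7 6 7 3]
Step 4: flows [0->1,2->1,1->3] -> levels [6 7 6 4]
Step 5: flows [1->0,1->2,1->3] -> levels [7 4 7 5]
Tank 1 first reaches <=4 at step 5

Answer: 5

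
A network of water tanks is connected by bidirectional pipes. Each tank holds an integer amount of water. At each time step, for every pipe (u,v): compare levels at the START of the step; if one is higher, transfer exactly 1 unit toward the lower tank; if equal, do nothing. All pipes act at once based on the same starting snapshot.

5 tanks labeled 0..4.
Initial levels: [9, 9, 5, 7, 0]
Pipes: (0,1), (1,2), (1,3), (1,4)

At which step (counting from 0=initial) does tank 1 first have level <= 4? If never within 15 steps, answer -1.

Answer: 5

Derivation:
Step 1: flows [0=1,1->2,1->3,1->4] -> levels [9 6 6 8 1]
Step 2: flows [0->1,1=2,3->1,1->4] -> levels [8 7 6 7 2]
Step 3: flows [0->1,1->2,1=3,1->4] -> levels [7 6 7 7 3]
Step 4: flows [0->1,2->1,3->1,1->4] -> levels [6 8 6 6 4]
Step 5: flows [1->0,1->2,1->3,1->4] -> levels [7 4 7 7 5]
Tank 1 first reaches <=4 at step 5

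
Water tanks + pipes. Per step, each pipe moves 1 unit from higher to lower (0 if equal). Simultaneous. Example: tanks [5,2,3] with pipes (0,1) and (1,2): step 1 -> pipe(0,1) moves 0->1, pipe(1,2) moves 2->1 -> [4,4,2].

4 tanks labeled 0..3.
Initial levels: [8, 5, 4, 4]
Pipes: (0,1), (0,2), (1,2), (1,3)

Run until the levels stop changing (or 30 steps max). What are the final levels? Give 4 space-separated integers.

Step 1: flows [0->1,0->2,1->2,1->3] -> levels [6 4 6 5]
Step 2: flows [0->1,0=2,2->1,3->1] -> levels [5 7 5 4]
Step 3: flows [1->0,0=2,1->2,1->3] -> levels [6 4 6 5]
  -> period-2 cycle: step 3 state = step 1 state; never stabilizes
  -> state at step 30: (30-1) mod 2 = 1, same as step 2 -> [5 7 5 4]

Answer: 5 7 5 4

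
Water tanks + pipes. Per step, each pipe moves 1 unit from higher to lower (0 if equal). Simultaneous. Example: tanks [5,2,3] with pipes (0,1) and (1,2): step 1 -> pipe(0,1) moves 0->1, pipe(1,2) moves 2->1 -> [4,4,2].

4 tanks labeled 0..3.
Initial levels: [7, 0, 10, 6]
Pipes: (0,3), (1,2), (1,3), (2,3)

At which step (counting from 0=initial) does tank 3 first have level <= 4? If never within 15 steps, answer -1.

Step 1: flows [0->3,2->1,3->1,2->3] -> levels [6 2 8 7]
Step 2: flows [3->0,2->1,3->1,2->3] -> levels [7 4 6 6]
Step 3: flows [0->3,2->1,3->1,2=3] -> levels [6 6 5 6]
Step 4: flows [0=3,1->2,1=3,3->2] -> levels [6 5 7 5]
Step 5: flows [0->3,2->1,1=3,2->3] -> levels [5 6 5 7]
Step 6: flows [3->0,1->2,3->1,3->2] -> levels [6 6 7 4]
Tank 3 first reaches <=4 at step 6

Answer: 6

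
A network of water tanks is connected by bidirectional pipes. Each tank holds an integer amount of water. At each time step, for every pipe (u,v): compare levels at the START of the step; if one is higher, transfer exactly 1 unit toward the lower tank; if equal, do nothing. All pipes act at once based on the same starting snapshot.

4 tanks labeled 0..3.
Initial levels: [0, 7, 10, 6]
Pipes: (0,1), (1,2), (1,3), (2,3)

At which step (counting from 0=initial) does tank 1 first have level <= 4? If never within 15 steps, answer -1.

Step 1: flows [1->0,2->1,1->3,2->3] -> levels [1 6 8 8]
Step 2: flows [1->0,2->1,3->1,2=3] -> levels [2 7 7 7]
Step 3: flows [1->0,1=2,1=3,2=3] -> levels [3 6 7 7]
Step 4: flows [1->0,2->1,3->1,2=3] -> levels [4 7 6 6]
Step 5: flows [1->0,1->2,1->3,2=3] -> levels [5 4 7 7]
Tank 1 first reaches <=4 at step 5

Answer: 5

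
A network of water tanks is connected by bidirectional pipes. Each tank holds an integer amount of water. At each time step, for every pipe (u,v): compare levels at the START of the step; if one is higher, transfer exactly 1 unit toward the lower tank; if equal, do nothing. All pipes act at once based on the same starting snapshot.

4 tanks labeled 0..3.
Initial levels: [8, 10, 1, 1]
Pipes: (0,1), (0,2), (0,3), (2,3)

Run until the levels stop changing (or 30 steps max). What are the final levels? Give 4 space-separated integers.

Step 1: flows [1->0,0->2,0->3,2=3] -> levels [7 9 2 2]
Step 2: flows [1->0,0->2,0->3,2=3] -> levels [6 8 3 3]
Step 3: flows [1->0,0->2,0->3,2=3] -> levels [5 7 4 4]
Step 4: flows [1->0,0->2,0->3,2=3] -> levels [4 6 5 5]
Step 5: flows [1->0,2->0,3->0,2=3] -> levels [7 5 4 4]
Step 6: flows [0->1,0->2,0->3,2=3] -> levels [4 6 5 5]
  -> period-2 cycle: step 6 state = step 4 state; never stabilizes
  -> state at step 30: (30-4) mod 2 = 0, same as step 4 -> [4 6 5 5]

Answer: 4 6 5 5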